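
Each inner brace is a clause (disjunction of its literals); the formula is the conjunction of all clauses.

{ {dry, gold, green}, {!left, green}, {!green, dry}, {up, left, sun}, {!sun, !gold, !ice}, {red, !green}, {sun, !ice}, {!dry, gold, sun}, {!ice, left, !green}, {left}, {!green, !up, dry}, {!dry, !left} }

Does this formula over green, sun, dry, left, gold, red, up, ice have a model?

The clause (left) is unit, so left = true.
The clause (green) is unit, so green = true.
The clause (dry) is unit, so dry = true.
Now (!dry) is unsatisfied and unit — conflict.
No assignment satisfies every clause.

No, unsatisfiable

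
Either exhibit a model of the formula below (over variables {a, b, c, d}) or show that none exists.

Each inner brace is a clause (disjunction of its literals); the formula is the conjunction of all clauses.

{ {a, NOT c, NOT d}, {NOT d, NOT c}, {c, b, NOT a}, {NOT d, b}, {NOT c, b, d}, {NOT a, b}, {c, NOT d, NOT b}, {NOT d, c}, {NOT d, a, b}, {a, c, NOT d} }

a: false, b: true, c: false, d: false

Try d = false.
Try c = false.
Try b = true.
All clauses hold; a can take either value.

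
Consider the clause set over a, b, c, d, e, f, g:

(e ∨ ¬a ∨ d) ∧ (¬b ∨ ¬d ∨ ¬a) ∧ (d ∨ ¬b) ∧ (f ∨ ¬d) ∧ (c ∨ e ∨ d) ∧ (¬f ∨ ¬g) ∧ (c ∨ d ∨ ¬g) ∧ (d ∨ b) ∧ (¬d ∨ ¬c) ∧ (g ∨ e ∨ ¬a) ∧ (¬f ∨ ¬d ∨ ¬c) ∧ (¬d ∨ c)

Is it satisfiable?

No, unsatisfiable

Branch on d: set d = True.
The clause (f) is unit, so f = True.
The clause (¬g) is unit, so g = False.
The clause (¬c) is unit, so c = False.
Now (c) is unsatisfied and unit — conflict.
Undo d and try d = False.
The clause (¬b) is unit, so b = False.
Now (b) is unsatisfied and unit — conflict.
Either choice for d ends in contradiction.
No assignment satisfies every clause.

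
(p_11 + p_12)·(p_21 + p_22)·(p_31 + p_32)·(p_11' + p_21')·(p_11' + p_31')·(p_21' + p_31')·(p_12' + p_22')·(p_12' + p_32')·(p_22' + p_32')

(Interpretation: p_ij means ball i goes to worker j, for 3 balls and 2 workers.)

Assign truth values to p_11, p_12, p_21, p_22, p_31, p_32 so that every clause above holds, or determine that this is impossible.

UNSATISFIABLE

Case p_11 = 1:
Unit clause (p_21') forces p_21 = 0.
Unit clause (p_22) forces p_22 = 1.
Unit clause (p_31') forces p_31 = 0.
Unit clause (p_32) forces p_32 = 1.
But (p_32') is also a unit clause — contradiction.
That branch fails; take p_11 = 0 instead.
Unit clause (p_12) forces p_12 = 1.
Unit clause (p_22') forces p_22 = 0.
Unit clause (p_21) forces p_21 = 1.
Unit clause (p_31') forces p_31 = 0.
Unit clause (p_32) forces p_32 = 1.
But (p_32') is also a unit clause — contradiction.
Both values of p_11 lead to a conflict.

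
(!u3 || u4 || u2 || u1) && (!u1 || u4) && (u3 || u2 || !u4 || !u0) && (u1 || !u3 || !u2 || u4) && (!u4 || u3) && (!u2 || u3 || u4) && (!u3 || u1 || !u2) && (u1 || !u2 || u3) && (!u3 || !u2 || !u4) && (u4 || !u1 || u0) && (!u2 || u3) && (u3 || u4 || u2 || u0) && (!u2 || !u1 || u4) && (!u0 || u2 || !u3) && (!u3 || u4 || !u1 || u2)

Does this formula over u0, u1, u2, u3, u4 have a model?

Satisfiable

Suppose u1 = true.
Unit clause (u4) forces u4 = true.
Unit clause (u3) forces u3 = true.
Unit clause (!u2) forces u2 = false.
Unit clause (!u0) forces u0 = false.
Every clause now holds.
A satisfying assignment: u0: false, u1: true, u2: false, u3: true, u4: true.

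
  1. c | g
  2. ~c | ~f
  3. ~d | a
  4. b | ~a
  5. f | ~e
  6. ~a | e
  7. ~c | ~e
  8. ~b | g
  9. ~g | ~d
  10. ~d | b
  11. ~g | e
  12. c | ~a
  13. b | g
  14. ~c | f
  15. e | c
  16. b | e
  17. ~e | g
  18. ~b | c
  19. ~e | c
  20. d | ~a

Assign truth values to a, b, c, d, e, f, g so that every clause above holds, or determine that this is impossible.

Try c = 1.
From the singleton clause (~f), f = 0.
That conflicts with the unit clause (f).
Undo c and try c = 0.
From the singleton clause (g), g = 1.
From the singleton clause (~d), d = 0.
From the singleton clause (e), e = 1.
That conflicts with the unit clause (~e).
Neither c = 1 nor c = 0 works.

UNSATISFIABLE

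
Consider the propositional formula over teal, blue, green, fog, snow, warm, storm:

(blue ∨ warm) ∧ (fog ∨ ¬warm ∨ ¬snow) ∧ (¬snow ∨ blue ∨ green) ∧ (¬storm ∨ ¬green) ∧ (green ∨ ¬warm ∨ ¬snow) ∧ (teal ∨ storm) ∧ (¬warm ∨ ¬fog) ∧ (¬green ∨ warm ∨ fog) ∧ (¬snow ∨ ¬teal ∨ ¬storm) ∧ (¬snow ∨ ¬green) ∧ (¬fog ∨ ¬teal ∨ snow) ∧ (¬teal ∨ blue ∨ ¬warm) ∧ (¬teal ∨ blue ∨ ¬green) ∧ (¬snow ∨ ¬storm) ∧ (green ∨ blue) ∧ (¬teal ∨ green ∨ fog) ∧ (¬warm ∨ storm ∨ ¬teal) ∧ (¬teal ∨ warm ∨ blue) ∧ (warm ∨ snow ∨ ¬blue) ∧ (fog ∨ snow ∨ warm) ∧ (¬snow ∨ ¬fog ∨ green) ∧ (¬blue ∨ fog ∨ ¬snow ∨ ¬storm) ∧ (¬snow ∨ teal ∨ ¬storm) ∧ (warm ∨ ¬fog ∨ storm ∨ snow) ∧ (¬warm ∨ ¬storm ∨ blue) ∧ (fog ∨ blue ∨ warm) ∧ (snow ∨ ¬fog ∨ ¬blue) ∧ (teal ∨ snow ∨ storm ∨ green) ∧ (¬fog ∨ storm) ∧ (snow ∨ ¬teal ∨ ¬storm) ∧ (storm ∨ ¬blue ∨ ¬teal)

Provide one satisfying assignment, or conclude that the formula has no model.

Branch on blue: set blue = True.
Branch on storm: set storm = True.
Unit clause (¬green) forces green = False.
Unit clause (¬snow) forces snow = False.
Unit clause (warm) forces warm = True.
Unit clause (¬fog) forces fog = False.
Unit clause (¬teal) forces teal = False.
This assignment satisfies each clause.

teal ↦ False; blue ↦ True; green ↦ False; fog ↦ False; snow ↦ False; warm ↦ True; storm ↦ True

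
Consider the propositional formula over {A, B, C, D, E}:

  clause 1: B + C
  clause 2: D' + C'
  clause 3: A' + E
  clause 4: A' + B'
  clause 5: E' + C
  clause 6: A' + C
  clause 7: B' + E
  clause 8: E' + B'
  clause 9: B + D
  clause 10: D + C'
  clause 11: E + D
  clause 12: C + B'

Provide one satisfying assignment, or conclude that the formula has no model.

Try B = 1.
Unit clause (A') forces A = 0.
Unit clause (E) forces E = 1.
Now (E') is unsatisfied and unit — conflict.
Backtrack on B: now try B = 0.
Unit clause (C) forces C = 1.
Unit clause (D') forces D = 0.
Now (D) is unsatisfied and unit — conflict.
Neither B = 1 nor B = 0 works.

UNSATISFIABLE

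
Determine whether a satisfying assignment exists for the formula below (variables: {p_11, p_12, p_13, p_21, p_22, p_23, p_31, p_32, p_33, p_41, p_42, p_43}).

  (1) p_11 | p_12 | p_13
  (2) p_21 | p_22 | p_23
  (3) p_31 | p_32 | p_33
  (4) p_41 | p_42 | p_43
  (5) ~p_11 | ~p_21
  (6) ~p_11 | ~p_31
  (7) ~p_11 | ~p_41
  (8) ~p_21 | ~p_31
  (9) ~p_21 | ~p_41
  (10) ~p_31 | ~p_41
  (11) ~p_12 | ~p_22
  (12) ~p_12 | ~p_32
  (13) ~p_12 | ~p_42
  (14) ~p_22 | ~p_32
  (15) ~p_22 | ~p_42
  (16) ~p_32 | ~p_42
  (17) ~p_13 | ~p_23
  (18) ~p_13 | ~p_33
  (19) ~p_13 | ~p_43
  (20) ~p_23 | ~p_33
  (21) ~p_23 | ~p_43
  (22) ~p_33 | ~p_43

Case p_11 = 0:
Case p_12 = 1:
(~p_22) alone gives p_22 = 0.
(~p_32) alone gives p_32 = 0.
(~p_42) alone gives p_42 = 0.
Case p_21 = 1:
(~p_31) alone gives p_31 = 0.
(p_33) alone gives p_33 = 1.
(~p_41) alone gives p_41 = 0.
(p_43) alone gives p_43 = 1.
Now (~p_43) is unsatisfied and unit — conflict.
Undo p_21 and try p_21 = 0.
(p_23) alone gives p_23 = 1.
(~p_13) alone gives p_13 = 0.
(~p_33) alone gives p_33 = 0.
(p_31) alone gives p_31 = 1.
(~p_41) alone gives p_41 = 0.
(p_43) alone gives p_43 = 1.
Now (~p_43) is unsatisfied and unit — conflict.
Both values of p_21 lead to a conflict.
Undo p_12 and try p_12 = 0.
(p_13) alone gives p_13 = 1.
(~p_23) alone gives p_23 = 0.
(~p_33) alone gives p_33 = 0.
(~p_43) alone gives p_43 = 0.
Case p_21 = 1:
(~p_31) alone gives p_31 = 0.
(p_32) alone gives p_32 = 1.
(~p_41) alone gives p_41 = 0.
(p_42) alone gives p_42 = 1.
Now (~p_42) is unsatisfied and unit — conflict.
Undo p_21 and try p_21 = 0.
(p_22) alone gives p_22 = 1.
(~p_32) alone gives p_32 = 0.
(p_31) alone gives p_31 = 1.
(~p_41) alone gives p_41 = 0.
(p_42) alone gives p_42 = 1.
Now (~p_42) is unsatisfied and unit — conflict.
Both values of p_21 lead to a conflict.
Both values of p_12 lead to a conflict.
Undo p_11 and try p_11 = 1.
(~p_21) alone gives p_21 = 0.
(~p_31) alone gives p_31 = 0.
(~p_41) alone gives p_41 = 0.
Case p_22 = 1:
(~p_12) alone gives p_12 = 0.
(~p_32) alone gives p_32 = 0.
(p_33) alone gives p_33 = 1.
(~p_42) alone gives p_42 = 0.
(p_43) alone gives p_43 = 1.
Now (~p_43) is unsatisfied and unit — conflict.
Undo p_22 and try p_22 = 0.
(p_23) alone gives p_23 = 1.
(~p_13) alone gives p_13 = 0.
(~p_33) alone gives p_33 = 0.
(p_32) alone gives p_32 = 1.
(~p_12) alone gives p_12 = 0.
(~p_42) alone gives p_42 = 0.
(p_43) alone gives p_43 = 1.
Now (~p_43) is unsatisfied and unit — conflict.
Both values of p_22 lead to a conflict.
Both values of p_11 lead to a conflict.
No assignment satisfies every clause.

Unsatisfiable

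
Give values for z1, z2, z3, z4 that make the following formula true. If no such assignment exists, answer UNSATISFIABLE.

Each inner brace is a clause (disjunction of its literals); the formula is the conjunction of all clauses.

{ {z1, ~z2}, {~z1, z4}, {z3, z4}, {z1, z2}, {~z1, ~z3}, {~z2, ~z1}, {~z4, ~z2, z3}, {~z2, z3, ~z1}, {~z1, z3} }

UNSATISFIABLE

Suppose z1 = 1.
From the singleton clause (z4), z4 = 1.
From the singleton clause (~z3), z3 = 0.
That conflicts with the unit clause (z3).
Backtrack on z1: now try z1 = 0.
From the singleton clause (~z2), z2 = 0.
That conflicts with the unit clause (z2).
Both values of z1 lead to a conflict.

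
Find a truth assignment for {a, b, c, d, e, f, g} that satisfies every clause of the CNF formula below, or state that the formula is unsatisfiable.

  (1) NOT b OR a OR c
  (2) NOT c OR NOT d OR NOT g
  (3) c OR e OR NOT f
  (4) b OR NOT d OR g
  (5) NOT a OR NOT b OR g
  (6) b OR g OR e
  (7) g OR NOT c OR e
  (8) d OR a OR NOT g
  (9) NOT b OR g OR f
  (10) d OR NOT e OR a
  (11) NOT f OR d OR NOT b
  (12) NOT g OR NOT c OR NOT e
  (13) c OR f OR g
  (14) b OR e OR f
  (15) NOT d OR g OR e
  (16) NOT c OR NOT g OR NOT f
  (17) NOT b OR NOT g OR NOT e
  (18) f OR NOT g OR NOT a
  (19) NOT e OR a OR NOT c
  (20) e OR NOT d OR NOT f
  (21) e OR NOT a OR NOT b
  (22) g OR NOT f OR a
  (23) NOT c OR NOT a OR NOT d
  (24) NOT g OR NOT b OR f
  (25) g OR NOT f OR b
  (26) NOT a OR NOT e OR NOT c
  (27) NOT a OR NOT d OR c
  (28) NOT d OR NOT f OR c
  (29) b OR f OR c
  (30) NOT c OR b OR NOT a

a ↦ true,  b ↦ false,  c ↦ false,  d ↦ false,  e ↦ true,  f ↦ true,  g ↦ true

Try b = false.
Try d = false.
Try g = true.
(a) alone gives a = true.
(f) alone gives f = true.
(NOT c) alone gives c = false.
(e) alone gives e = true.
All clauses are satisfied.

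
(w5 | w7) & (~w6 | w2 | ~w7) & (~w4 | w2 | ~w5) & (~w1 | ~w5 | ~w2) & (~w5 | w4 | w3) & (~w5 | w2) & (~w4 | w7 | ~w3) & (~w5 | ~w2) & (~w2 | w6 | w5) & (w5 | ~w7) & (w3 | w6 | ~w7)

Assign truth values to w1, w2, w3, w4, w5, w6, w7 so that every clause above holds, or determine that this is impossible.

UNSATISFIABLE

Case w5 = 1:
The clause (w2) is unit, so w2 = 1.
Now (~w2) is unsatisfied and unit — conflict.
Backtrack on w5: now try w5 = 0.
The clause (w7) is unit, so w7 = 1.
Now (~w7) is unsatisfied and unit — conflict.
Neither w5 = 1 nor w5 = 0 works.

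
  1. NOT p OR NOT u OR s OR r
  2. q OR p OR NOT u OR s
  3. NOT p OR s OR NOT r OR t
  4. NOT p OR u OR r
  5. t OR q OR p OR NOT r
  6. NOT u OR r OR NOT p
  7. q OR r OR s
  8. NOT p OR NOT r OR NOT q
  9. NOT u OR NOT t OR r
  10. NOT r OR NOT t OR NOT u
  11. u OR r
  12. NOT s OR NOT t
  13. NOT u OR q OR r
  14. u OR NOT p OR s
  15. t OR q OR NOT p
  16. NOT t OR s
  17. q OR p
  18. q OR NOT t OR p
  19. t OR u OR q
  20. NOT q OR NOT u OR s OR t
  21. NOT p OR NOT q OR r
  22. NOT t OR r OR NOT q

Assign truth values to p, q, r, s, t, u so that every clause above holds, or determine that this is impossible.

Try u = true.
Try r = false.
(NOT p) alone gives p = false.
(NOT t) alone gives t = false.
(q) alone gives q = true.
(s) alone gives s = true.
All clauses are satisfied.

p ↦ false, q ↦ true, r ↦ false, s ↦ true, t ↦ false, u ↦ true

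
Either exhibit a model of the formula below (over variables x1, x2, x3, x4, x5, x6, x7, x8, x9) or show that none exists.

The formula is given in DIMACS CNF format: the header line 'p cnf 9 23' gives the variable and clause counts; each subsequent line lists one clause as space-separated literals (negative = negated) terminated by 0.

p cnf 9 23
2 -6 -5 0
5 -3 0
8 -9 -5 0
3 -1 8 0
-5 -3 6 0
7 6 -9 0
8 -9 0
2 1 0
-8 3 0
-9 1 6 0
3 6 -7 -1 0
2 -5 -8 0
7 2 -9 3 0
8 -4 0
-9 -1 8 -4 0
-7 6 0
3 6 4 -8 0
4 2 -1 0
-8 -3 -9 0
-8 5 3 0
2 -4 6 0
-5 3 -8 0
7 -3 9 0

Try x5 = False.
From the singleton clause (¬x3), x3 = False.
From the singleton clause (¬x8), x8 = False.
From the singleton clause (¬x1), x1 = False.
From the singleton clause (¬x9), x9 = False.
From the singleton clause (x2), x2 = True.
From the singleton clause (¬x4), x4 = False.
Try x7 = False.
No clause remains; x6 is free.

x1=False, x2=True, x3=False, x4=False, x5=False, x6=True, x7=False, x8=False, x9=False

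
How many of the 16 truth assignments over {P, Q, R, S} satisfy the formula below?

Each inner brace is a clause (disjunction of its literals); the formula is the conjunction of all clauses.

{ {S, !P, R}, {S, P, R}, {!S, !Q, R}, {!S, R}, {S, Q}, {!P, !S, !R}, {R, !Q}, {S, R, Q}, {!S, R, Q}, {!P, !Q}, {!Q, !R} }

1

There are 2^4 = 16 truth assignments over (P, Q, R, S).
Check each against the 11 clauses (columns in the order P, Q, R, S):
  F F F F  ✗ fails (S || P || R)
  F F F T  ✗ fails (!S || R)
  F F T F  ✗ fails (S || Q)
  F F T T  ✓ satisfies all
  F T F F  ✗ fails (S || P || R)
  F T F T  ✗ fails (!S || !Q || R)
  F T T F  ✗ fails (!Q || !R)
  F T T T  ✗ fails (!Q || !R)
  T F F F  ✗ fails (S || !P || R)
  T F F T  ✗ fails (!S || R)
  T F T F  ✗ fails (S || Q)
  T F T T  ✗ fails (!P || !S || !R)
  T T F F  ✗ fails (S || !P || R)
  T T F T  ✗ fails (!S || !Q || R)
  T T T F  ✗ fails (!P || !Q)
  T T T T  ✗ fails (!P || !S || !R)
1 of the 16 rows is a model.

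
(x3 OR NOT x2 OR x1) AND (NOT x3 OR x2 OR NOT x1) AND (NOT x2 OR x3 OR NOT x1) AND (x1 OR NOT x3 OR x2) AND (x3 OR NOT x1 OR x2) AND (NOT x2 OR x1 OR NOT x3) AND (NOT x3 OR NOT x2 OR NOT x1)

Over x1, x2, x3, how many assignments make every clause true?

1

There are 2^3 = 8 truth assignments over (x1, x2, x3).
Check each against the 7 clauses (columns in the order x1, x2, x3):
  F F F  ✓ satisfies all
  F F T  ✗ fails (x1 OR NOT x3 OR x2)
  F T F  ✗ fails (x3 OR NOT x2 OR x1)
  F T T  ✗ fails (NOT x2 OR x1 OR NOT x3)
  T F F  ✗ fails (x3 OR NOT x1 OR x2)
  T F T  ✗ fails (NOT x3 OR x2 OR NOT x1)
  T T F  ✗ fails (NOT x2 OR x3 OR NOT x1)
  T T T  ✗ fails (NOT x3 OR NOT x2 OR NOT x1)
1 of the 8 rows is a model.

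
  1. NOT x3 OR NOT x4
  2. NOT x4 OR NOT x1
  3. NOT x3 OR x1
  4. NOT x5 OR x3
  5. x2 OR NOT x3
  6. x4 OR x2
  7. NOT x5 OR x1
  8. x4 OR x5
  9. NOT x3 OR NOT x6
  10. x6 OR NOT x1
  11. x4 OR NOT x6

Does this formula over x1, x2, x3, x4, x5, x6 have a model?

Branch on x3: set x3 = false.
From the singleton clause (NOT x5), x5 = false.
From the singleton clause (x4), x4 = true.
From the singleton clause (NOT x1), x1 = false.
No clause remains; x2, x6 are free.
A satisfying assignment: x1: false, x2: false, x3: false, x4: true, x5: false, x6: true.

Satisfiable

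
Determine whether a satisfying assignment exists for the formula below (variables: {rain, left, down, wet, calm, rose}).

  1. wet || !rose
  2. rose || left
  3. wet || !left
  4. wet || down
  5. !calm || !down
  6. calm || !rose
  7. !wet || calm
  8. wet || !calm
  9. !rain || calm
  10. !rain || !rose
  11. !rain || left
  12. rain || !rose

Yes

Branch on wet: set wet = true.
Unit clause (calm) forces calm = true.
Unit clause (!down) forces down = false.
Branch on rose: set rose = false.
Unit clause (left) forces left = true.
Every clause is now satisfied; rain is unconstrained.
A satisfying assignment: rain=false,  left=true,  down=false,  wet=true,  calm=true,  rose=false.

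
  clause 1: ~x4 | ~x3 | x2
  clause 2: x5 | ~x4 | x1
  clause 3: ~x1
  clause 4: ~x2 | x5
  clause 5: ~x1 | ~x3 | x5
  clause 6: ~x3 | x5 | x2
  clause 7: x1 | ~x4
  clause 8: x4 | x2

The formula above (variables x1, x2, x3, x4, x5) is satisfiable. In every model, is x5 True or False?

True

Suppose x5 = 0.
Unit clause (~x1) forces x1 = 0.
Unit clause (~x4) forces x4 = 0.
Unit clause (~x2) forces x2 = 0.
But (x2) is also a unit clause — contradiction.
So every satisfying assignment has x5 = True.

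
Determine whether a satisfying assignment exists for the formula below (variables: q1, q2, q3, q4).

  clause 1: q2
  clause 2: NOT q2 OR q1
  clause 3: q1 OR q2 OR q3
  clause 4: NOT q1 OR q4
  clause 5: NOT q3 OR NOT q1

Yes, satisfiable

From the singleton clause (q2), q2 = true.
From the singleton clause (q1), q1 = true.
From the singleton clause (q4), q4 = true.
From the singleton clause (NOT q3), q3 = false.
This assignment satisfies each clause.
A satisfying assignment: q1=true,  q2=true,  q3=false,  q4=true.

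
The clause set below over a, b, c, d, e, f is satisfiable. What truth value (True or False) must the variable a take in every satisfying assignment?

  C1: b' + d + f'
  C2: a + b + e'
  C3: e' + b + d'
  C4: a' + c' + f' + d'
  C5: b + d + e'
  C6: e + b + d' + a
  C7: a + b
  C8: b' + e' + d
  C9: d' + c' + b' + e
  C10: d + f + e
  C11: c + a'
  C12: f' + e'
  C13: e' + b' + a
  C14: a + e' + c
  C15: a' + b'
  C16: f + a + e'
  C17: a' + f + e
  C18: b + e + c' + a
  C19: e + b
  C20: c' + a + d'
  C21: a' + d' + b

Suppose a = 1.
The clause (c) is unit, so c = 1.
The clause (b') is unit, so b = 0.
The clause (e) is unit, so e = 1.
The clause (d') is unit, so d = 0.
That conflicts with the unit clause (d).
So every satisfying assignment has a = False.

False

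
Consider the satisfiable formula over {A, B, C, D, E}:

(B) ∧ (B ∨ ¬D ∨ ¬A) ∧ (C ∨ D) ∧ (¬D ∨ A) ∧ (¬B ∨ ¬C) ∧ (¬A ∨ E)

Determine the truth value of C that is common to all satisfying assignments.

Suppose C = True.
Unit clause (B) forces B = True.
Now (¬B) is unsatisfied and unit — conflict.
So every satisfying assignment has C = False.

False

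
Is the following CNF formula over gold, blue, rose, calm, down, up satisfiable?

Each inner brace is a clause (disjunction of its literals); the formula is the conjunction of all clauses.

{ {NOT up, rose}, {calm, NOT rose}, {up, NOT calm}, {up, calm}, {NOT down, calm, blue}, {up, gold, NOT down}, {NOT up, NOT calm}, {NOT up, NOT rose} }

No, unsatisfiable

Try up = false.
The clause (NOT calm) is unit, so calm = false.
That conflicts with the unit clause (calm).
Undo up and try up = true.
The clause (rose) is unit, so rose = true.
That conflicts with the unit clause (NOT rose).
Either choice for up ends in contradiction.
No assignment satisfies every clause.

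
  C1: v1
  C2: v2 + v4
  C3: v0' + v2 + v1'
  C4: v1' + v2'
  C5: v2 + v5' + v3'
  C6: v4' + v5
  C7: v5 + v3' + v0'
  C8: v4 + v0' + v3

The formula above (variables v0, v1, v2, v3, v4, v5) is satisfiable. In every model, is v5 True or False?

True

Suppose v5 = 0.
Unit clause (v1) forces v1 = 1.
Unit clause (v2') forces v2 = 0.
Unit clause (v4) forces v4 = 1.
That conflicts with the unit clause (v4').
So every satisfying assignment has v5 = True.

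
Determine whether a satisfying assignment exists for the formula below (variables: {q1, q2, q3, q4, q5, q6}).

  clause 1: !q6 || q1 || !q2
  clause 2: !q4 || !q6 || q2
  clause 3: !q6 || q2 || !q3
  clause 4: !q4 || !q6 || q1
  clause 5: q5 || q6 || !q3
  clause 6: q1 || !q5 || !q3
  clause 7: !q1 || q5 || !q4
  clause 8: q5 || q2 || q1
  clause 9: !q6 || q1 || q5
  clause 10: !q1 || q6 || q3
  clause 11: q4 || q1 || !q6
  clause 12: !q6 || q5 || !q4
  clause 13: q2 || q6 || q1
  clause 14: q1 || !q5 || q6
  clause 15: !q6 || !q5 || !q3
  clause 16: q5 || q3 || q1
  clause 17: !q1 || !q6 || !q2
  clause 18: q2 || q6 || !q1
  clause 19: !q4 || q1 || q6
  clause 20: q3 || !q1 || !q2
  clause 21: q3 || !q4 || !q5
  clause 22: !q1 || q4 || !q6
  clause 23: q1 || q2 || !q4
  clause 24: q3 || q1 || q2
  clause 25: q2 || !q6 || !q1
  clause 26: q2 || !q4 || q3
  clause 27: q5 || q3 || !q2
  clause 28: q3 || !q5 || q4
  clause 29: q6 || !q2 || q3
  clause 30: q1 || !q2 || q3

Branch on q6: set q6 = false.
Branch on q5: set q5 = true.
Unit clause (q1) forces q1 = true.
Unit clause (q3) forces q3 = true.
Unit clause (q2) forces q2 = true.
Every clause is now satisfied; q4 is unconstrained.
A satisfying assignment: q1=true; q2=true; q3=true; q4=false; q5=true; q6=false.

Yes, satisfiable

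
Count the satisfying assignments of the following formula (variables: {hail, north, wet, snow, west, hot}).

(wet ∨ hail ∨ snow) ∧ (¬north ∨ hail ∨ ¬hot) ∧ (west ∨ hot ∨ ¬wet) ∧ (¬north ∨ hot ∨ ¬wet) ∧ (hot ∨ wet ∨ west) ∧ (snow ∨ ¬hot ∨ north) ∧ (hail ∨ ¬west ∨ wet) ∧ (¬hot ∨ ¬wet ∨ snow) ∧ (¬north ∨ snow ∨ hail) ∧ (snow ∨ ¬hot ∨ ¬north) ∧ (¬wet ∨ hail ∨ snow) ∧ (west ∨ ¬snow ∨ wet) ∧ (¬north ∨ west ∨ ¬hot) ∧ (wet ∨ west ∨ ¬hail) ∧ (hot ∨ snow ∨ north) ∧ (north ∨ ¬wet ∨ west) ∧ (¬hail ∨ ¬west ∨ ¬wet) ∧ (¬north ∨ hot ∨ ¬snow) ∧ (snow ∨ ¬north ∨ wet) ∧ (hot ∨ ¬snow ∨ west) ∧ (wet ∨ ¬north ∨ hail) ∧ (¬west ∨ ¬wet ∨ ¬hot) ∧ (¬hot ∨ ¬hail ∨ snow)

There are 2^6 = 64 truth assignments over (hail, north, wet, snow, west, hot).
Split on snow. With snow = True, the clauses containing snow are satisfied and ¬snow drops from the rest; 4 of the 2^5 = 32 assignments to the other variables satisfy what remains.
With snow = False, by the same count on the reduced clause set, 0 assignments work.
Total: 4 + 0 = 4.

4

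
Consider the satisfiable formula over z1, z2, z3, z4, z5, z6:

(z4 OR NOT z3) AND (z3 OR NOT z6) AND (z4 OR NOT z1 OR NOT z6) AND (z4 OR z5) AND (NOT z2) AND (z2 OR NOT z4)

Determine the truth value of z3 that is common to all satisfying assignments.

False

Suppose z3 = true.
(z4) alone gives z4 = true.
(NOT z2) alone gives z2 = false.
That conflicts with the unit clause (z2).
So every satisfying assignment has z3 = False.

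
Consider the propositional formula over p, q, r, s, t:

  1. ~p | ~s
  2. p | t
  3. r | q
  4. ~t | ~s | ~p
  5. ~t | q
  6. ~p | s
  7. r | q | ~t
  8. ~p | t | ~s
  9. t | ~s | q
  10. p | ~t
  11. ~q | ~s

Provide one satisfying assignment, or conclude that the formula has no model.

UNSATISFIABLE

Case p = 0:
Unit clause (t) forces t = 1.
Now (~t) is unsatisfied and unit — conflict.
That branch fails; take p = 1 instead.
Unit clause (~s) forces s = 0.
Now (s) is unsatisfied and unit — conflict.
Both values of p lead to a conflict.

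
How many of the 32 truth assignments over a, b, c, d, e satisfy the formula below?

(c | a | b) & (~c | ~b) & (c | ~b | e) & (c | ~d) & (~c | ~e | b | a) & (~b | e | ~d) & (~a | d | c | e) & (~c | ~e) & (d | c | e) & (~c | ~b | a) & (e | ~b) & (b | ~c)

3

There are 2^5 = 32 truth assignments over (a, b, c, d, e).
Split on c. With c = 1, the clauses containing c are satisfied and ~c drops from the rest; 0 of the 2^4 = 16 assignments to the other variables satisfy what remains.
With c = 0, by the same count on the reduced clause set, 3 assignments work.
(One model: a=F, b=T, c=F, d=F, e=T.)
Total: 0 + 3 = 3.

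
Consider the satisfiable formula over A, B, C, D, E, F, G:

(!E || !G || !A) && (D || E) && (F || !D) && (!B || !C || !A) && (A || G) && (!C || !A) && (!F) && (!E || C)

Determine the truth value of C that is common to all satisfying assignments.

True

Suppose C = false.
(!F) alone gives F = false.
(!D) alone gives D = false.
(E) alone gives E = true.
But (!E) is also a unit clause — contradiction.
So every satisfying assignment has C = True.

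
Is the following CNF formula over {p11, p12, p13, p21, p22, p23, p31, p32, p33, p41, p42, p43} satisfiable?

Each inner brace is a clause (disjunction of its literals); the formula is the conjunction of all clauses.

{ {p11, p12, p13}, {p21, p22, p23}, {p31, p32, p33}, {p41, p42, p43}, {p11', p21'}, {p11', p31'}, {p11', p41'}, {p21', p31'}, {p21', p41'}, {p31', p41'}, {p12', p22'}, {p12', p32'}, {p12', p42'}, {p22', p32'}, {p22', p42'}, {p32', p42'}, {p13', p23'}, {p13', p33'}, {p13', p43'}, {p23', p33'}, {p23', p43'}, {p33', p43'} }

Branch on p11: set p11 = 0.
Branch on p12: set p12 = 1.
Unit clause (p22') forces p22 = 0.
Unit clause (p32') forces p32 = 0.
Unit clause (p42') forces p42 = 0.
Branch on p21: set p21 = 1.
Unit clause (p31') forces p31 = 0.
Unit clause (p33) forces p33 = 1.
Unit clause (p41') forces p41 = 0.
Unit clause (p43) forces p43 = 1.
That conflicts with the unit clause (p43').
Undo p21 and try p21 = 0.
Unit clause (p23) forces p23 = 1.
Unit clause (p13') forces p13 = 0.
Unit clause (p33') forces p33 = 0.
Unit clause (p31) forces p31 = 1.
Unit clause (p41') forces p41 = 0.
Unit clause (p43) forces p43 = 1.
That conflicts with the unit clause (p43').
Neither p21 = 1 nor p21 = 0 works.
Undo p12 and try p12 = 0.
Unit clause (p13) forces p13 = 1.
Unit clause (p23') forces p23 = 0.
Unit clause (p33') forces p33 = 0.
Unit clause (p43') forces p43 = 0.
Branch on p21: set p21 = 1.
Unit clause (p31') forces p31 = 0.
Unit clause (p32) forces p32 = 1.
Unit clause (p41') forces p41 = 0.
Unit clause (p42) forces p42 = 1.
That conflicts with the unit clause (p42').
Undo p21 and try p21 = 0.
Unit clause (p22) forces p22 = 1.
Unit clause (p32') forces p32 = 0.
Unit clause (p31) forces p31 = 1.
Unit clause (p41') forces p41 = 0.
Unit clause (p42) forces p42 = 1.
That conflicts with the unit clause (p42').
Neither p21 = 1 nor p21 = 0 works.
Neither p12 = 1 nor p12 = 0 works.
Undo p11 and try p11 = 1.
Unit clause (p21') forces p21 = 0.
Unit clause (p31') forces p31 = 0.
Unit clause (p41') forces p41 = 0.
Branch on p22: set p22 = 1.
Unit clause (p12') forces p12 = 0.
Unit clause (p32') forces p32 = 0.
Unit clause (p33) forces p33 = 1.
Unit clause (p42') forces p42 = 0.
Unit clause (p43) forces p43 = 1.
That conflicts with the unit clause (p43').
Undo p22 and try p22 = 0.
Unit clause (p23) forces p23 = 1.
Unit clause (p13') forces p13 = 0.
Unit clause (p33') forces p33 = 0.
Unit clause (p32) forces p32 = 1.
Unit clause (p12') forces p12 = 0.
Unit clause (p42') forces p42 = 0.
Unit clause (p43) forces p43 = 1.
That conflicts with the unit clause (p43').
Neither p22 = 1 nor p22 = 0 works.
Neither p11 = 1 nor p11 = 0 works.
No assignment satisfies every clause.

Unsatisfiable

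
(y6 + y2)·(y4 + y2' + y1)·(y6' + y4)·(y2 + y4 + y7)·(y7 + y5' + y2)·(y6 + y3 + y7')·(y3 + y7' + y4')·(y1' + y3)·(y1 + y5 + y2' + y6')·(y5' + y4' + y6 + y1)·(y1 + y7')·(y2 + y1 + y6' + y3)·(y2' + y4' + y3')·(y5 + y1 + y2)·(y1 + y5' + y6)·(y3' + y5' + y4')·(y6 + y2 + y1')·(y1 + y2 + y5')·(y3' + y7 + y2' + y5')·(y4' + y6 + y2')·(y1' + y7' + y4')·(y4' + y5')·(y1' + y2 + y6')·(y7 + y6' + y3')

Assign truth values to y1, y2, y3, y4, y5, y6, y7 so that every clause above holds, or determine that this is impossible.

Branch on y6: set y6 = 0.
The clause (y2) is unit, so y2 = 1.
The clause (y4') is unit, so y4 = 0.
The clause (y1) is unit, so y1 = 1.
The clause (y3) is unit, so y3 = 1.
Branch on y7: set y7 = 1.
No clause remains; y5 is free.

y1: 1,  y2: 1,  y3: 1,  y4: 0,  y5: 1,  y6: 0,  y7: 1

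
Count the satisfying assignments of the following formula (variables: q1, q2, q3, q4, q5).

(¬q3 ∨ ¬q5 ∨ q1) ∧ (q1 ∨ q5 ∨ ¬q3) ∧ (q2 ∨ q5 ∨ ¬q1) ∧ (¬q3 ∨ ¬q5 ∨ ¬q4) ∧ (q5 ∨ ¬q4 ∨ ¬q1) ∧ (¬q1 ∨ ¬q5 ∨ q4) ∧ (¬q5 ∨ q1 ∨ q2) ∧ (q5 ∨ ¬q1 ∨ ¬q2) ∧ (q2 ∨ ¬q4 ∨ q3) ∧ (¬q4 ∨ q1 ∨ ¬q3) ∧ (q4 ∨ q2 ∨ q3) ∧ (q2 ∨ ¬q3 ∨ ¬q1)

There are 2^5 = 32 truth assignments over (q1, q2, q3, q4, q5).
Split on q3. With q3 = True, the clauses containing q3 are satisfied and ¬q3 drops from the rest; 0 of the 2^4 = 16 assignments to the other variables satisfy what remains.
With q3 = False, by the same count on the reduced clause set, 5 assignments work.
(One model: q1=F, q2=T, q3=F, q4=F, q5=F.)
Total: 0 + 5 = 5.

5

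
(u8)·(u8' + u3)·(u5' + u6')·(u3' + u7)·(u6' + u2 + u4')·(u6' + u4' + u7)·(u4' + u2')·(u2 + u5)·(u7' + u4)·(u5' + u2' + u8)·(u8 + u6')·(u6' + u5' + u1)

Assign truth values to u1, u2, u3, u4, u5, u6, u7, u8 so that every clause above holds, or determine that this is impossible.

The clause (u8) is unit, so u8 = 1.
The clause (u3) is unit, so u3 = 1.
The clause (u7) is unit, so u7 = 1.
The clause (u4) is unit, so u4 = 1.
The clause (u2') is unit, so u2 = 0.
The clause (u6') is unit, so u6 = 0.
The clause (u5) is unit, so u5 = 1.
No clause remains; u1 is free.

u1: 0, u2: 0, u3: 1, u4: 1, u5: 1, u6: 0, u7: 1, u8: 1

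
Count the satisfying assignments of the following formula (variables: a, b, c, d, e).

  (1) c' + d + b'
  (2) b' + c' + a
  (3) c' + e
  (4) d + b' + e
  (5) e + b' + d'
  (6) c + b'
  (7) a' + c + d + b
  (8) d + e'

8

There are 2^5 = 32 truth assignments over (a, b, c, d, e).
Split on b. With b = 1, the clauses containing b are satisfied and b' drops from the rest; 1 of the 2^4 = 16 assignments to the other variables satisfy what remains.
With b = 0, by the same count on the reduced clause set, 7 assignments work.
Total: 1 + 7 = 8.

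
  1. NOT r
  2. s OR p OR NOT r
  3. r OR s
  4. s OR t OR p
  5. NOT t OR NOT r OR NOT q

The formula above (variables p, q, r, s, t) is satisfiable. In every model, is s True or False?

True

Suppose s = false.
The clause (NOT r) is unit, so r = false.
That conflicts with the unit clause (r).
So every satisfying assignment has s = True.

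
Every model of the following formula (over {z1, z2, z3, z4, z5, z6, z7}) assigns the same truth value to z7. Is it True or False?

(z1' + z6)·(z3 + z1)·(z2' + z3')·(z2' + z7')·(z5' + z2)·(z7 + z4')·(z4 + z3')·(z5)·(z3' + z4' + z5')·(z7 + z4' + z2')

False

Suppose z7 = 1.
From the singleton clause (z2'), z2 = 0.
From the singleton clause (z5'), z5 = 0.
That conflicts with the unit clause (z5).
So every satisfying assignment has z7 = False.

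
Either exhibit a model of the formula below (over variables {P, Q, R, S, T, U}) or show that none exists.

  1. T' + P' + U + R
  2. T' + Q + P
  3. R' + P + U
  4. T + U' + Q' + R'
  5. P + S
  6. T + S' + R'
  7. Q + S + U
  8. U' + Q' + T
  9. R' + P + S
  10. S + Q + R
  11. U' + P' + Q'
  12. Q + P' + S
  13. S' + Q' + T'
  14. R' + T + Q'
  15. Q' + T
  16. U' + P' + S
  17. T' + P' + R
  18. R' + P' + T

P ↦ 0, Q ↦ 0, R ↦ 0, S ↦ 1, T ↦ 0, U ↦ 1

Case P = 0:
The clause (S) is unit, so S = 1.
Case T = 0:
The clause (R') is unit, so R = 0.
The clause (Q') is unit, so Q = 0.
Every clause is now satisfied; U is unconstrained.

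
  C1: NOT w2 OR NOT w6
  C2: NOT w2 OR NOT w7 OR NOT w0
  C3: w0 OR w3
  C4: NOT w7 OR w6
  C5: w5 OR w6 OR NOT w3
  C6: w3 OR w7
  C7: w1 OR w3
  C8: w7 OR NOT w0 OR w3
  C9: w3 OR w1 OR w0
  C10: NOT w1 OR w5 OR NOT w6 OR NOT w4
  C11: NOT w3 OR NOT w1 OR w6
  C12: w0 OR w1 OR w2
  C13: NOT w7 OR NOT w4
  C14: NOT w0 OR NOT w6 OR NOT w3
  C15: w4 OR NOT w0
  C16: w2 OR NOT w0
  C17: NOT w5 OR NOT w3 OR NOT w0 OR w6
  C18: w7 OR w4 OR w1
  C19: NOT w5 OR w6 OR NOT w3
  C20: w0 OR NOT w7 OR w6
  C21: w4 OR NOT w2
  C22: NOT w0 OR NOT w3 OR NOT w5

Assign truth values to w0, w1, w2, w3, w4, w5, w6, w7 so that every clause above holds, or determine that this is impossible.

w0 ↦ false; w1 ↦ true; w2 ↦ false; w3 ↦ true; w4 ↦ false; w5 ↦ false; w6 ↦ true; w7 ↦ false

Branch on w2: set w2 = false.
The clause (NOT w0) is unit, so w0 = false.
The clause (w3) is unit, so w3 = true.
The clause (w1) is unit, so w1 = true.
The clause (w6) is unit, so w6 = true.
Branch on w5: set w5 = false.
The clause (NOT w4) is unit, so w4 = false.
All clauses hold; w7 can take either value.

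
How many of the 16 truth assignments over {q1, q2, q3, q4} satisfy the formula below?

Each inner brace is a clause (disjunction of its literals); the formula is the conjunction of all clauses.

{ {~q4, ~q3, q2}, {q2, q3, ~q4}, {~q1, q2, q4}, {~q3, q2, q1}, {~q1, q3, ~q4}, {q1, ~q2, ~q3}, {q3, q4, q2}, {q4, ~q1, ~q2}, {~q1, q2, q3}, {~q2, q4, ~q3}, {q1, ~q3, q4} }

There are 2^4 = 16 truth assignments over (q1, q2, q3, q4).
Split on q2. With q2 = 1, the clauses containing q2 are satisfied and ~q2 drops from the rest; 3 of the 2^3 = 8 assignments to the other variables satisfy what remains.
With q2 = 0, by the same count on the reduced clause set, 0 assignments work.
(One model: q1=F, q2=T, q3=F, q4=F.)
Total: 3 + 0 = 3.

3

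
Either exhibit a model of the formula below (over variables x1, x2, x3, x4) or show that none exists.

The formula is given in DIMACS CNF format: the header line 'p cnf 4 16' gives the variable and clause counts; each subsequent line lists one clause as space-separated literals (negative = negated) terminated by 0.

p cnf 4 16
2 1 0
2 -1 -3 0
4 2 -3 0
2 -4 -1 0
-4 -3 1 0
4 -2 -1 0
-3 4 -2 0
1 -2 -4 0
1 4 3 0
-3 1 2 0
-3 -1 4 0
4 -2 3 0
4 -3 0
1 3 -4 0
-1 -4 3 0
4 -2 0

x1: True; x2: False; x3: False; x4: False

Case x2 = False:
Unit clause (x1) forces x1 = True.
Unit clause (¬x3) forces x3 = False.
Unit clause (¬x4) forces x4 = False.
All clauses are satisfied.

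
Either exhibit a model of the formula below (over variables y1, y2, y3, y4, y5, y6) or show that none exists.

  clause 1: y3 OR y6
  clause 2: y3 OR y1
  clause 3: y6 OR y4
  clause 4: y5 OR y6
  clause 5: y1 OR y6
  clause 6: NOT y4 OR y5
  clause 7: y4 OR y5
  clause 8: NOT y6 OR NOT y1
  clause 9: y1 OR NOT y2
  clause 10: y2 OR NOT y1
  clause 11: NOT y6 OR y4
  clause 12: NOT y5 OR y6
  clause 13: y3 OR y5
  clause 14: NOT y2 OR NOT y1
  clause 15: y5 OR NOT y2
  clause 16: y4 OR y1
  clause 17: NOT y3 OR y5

Branch on y3: set y3 = true.
Unit clause (y5) forces y5 = true.
Unit clause (y6) forces y6 = true.
Unit clause (NOT y1) forces y1 = false.
Unit clause (NOT y2) forces y2 = false.
Unit clause (y4) forces y4 = true.
This assignment satisfies each clause.

y1=false; y2=false; y3=true; y4=true; y5=true; y6=true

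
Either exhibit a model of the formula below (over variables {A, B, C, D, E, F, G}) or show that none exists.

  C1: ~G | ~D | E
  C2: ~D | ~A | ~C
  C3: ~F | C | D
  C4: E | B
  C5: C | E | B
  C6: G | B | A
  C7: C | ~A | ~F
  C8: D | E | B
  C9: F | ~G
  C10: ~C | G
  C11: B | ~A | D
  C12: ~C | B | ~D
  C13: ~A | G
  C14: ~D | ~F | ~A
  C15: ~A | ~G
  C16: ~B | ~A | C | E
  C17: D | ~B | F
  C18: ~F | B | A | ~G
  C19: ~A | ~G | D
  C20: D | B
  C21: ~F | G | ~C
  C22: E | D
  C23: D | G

A: 0, B: 1, C: 0, D: 1, E: 1, F: 0, G: 0

Suppose E = 1.
Suppose F = 0.
From the singleton clause (~G), G = 0.
From the singleton clause (~C), C = 0.
From the singleton clause (~A), A = 0.
From the singleton clause (B), B = 1.
From the singleton clause (D), D = 1.
All clauses are satisfied.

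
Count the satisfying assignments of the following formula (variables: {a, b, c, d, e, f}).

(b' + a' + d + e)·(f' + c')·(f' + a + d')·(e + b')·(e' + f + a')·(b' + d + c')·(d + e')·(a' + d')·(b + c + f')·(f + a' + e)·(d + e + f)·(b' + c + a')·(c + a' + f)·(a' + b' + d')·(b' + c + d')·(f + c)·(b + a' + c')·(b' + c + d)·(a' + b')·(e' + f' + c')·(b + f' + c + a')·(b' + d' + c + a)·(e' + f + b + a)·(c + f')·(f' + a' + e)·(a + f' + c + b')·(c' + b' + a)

1

There are 2^6 = 64 truth assignments over (a, b, c, d, e, f).
Split on c. With c = 1, the clauses containing c are satisfied and c' drops from the rest; 1 of the 2^5 = 32 assignments to the other variables satisfy what remains.
With c = 0, by the same count on the reduced clause set, 0 assignments work.
Total: 1 + 0 = 1.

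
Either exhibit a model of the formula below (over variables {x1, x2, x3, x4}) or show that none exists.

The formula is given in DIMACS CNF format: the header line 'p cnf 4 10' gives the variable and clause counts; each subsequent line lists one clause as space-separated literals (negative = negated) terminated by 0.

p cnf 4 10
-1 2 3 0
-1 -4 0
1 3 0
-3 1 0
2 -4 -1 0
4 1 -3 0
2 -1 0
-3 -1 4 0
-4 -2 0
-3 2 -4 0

x1: True,  x2: True,  x3: False,  x4: False

Try x1 = True.
From the singleton clause (¬x4), x4 = False.
From the singleton clause (x2), x2 = True.
From the singleton clause (¬x3), x3 = False.
All clauses are satisfied.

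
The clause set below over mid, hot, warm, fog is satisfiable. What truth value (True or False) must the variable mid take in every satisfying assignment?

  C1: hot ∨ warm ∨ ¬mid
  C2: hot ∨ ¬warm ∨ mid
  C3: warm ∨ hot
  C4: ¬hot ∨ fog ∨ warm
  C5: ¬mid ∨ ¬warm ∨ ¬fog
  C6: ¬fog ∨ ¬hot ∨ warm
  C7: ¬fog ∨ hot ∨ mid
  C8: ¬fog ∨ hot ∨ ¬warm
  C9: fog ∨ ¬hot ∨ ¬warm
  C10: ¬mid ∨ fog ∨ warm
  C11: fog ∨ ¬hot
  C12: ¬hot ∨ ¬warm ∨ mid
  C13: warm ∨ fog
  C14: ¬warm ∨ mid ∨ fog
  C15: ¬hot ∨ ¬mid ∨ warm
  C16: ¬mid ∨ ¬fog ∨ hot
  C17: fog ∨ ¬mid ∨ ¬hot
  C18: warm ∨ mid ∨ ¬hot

True

Suppose mid = False.
Try hot = True.
(fog) alone gives fog = True.
(warm) alone gives warm = True.
That conflicts with the unit clause (¬warm).
Undo hot and try hot = False.
(¬warm) alone gives warm = False.
That conflicts with the unit clause (warm).
Both values of hot lead to a conflict.
So every satisfying assignment has mid = True.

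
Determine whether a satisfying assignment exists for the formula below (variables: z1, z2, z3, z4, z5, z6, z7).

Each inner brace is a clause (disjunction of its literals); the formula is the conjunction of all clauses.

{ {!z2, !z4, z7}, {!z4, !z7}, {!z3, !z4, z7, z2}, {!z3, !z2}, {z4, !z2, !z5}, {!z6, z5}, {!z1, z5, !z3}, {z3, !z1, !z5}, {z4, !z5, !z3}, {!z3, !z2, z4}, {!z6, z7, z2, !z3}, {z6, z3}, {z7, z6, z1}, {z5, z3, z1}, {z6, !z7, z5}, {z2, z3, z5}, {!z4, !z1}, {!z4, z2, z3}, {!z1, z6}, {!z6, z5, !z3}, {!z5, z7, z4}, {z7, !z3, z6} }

Yes

Branch on z4: set z4 = false.
Branch on z3: set z3 = false.
The clause (z6) is unit, so z6 = true.
The clause (z5) is unit, so z5 = true.
The clause (!z2) is unit, so z2 = false.
The clause (!z1) is unit, so z1 = false.
The clause (z7) is unit, so z7 = true.
All clauses are satisfied.
A satisfying assignment: z1 ↦ false, z2 ↦ false, z3 ↦ false, z4 ↦ false, z5 ↦ true, z6 ↦ true, z7 ↦ true.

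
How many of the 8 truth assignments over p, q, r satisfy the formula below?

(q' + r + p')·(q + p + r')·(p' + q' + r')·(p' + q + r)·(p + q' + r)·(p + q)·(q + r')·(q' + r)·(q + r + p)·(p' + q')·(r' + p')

There are 2^3 = 8 truth assignments over (p, q, r).
Split on q. With q = 1, the clauses containing q are satisfied and q' drops from the rest; 1 of the 2^2 = 4 assignments to the other variables satisfy what remains.
With q = 0, by the same count on the reduced clause set, 0 assignments work.
(One model: p=F, q=T, r=T.)
Total: 1 + 0 = 1.

1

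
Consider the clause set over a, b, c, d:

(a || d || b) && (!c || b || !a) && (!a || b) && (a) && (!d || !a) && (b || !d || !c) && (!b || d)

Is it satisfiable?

No

Unit clause (a) forces a = true.
Unit clause (b) forces b = true.
Unit clause (!d) forces d = false.
That conflicts with the unit clause (d).
No assignment satisfies every clause.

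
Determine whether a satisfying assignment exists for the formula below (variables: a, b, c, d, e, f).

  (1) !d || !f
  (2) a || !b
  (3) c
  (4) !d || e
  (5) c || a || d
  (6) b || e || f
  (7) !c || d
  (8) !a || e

Satisfiable

(c) alone gives c = true.
(d) alone gives d = true.
(!f) alone gives f = false.
(e) alone gives e = true.
Branch on a: set a = true.
No clause remains; b is free.
A satisfying assignment: a: true, b: true, c: true, d: true, e: true, f: false.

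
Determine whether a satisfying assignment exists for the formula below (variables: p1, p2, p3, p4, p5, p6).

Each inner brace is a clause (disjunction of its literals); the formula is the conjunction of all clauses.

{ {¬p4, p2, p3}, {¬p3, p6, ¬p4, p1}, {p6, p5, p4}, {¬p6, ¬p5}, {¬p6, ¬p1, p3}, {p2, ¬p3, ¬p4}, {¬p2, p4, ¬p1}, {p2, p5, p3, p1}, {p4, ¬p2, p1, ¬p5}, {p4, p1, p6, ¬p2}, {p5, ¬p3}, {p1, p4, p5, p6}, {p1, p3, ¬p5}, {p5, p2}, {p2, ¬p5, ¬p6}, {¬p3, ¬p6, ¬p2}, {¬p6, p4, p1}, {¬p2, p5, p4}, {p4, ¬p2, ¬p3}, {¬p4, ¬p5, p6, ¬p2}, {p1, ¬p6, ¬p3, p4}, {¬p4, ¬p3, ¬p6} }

Satisfiable

Suppose p6 = False.
Suppose p5 = True.
Suppose p1 = True.
Suppose p2 = False.
Suppose p4 = False.
No clause remains; p3 is free.
A satisfying assignment: p1=True, p2=False, p3=False, p4=False, p5=True, p6=False.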